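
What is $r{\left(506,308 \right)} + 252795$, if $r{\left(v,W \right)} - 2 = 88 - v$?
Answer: $252379$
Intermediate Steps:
$r{\left(v,W \right)} = 90 - v$ ($r{\left(v,W \right)} = 2 - \left(-88 + v\right) = 90 - v$)
$r{\left(506,308 \right)} + 252795 = \left(90 - 506\right) + 252795 = -416 + 252795 = 252379$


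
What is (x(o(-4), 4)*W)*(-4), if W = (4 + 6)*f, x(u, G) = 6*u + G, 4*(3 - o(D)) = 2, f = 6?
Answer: -4560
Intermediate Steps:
o(D) = 5/2 (o(D) = 3 - ¼*2 = 3 - ½ = 5/2)
x(u, G) = G + 6*u
W = 60 (W = (4 + 6)*6 = 10*6 = 60)
(x(o(-4), 4)*W)*(-4) = ((4 + 6*(5/2))*60)*(-4) = ((4 + 15)*60)*(-4) = (19*60)*(-4) = 1140*(-4) = -4560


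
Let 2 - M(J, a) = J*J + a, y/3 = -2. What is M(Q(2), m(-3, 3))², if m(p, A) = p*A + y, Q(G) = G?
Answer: 169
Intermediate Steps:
y = -6 (y = 3*(-2) = -6)
m(p, A) = -6 + A*p (m(p, A) = p*A - 6 = A*p - 6 = -6 + A*p)
M(J, a) = 2 - a - J² (M(J, a) = 2 - (J*J + a) = 2 - (J² + a) = 2 - (a + J²) = 2 + (-a - J²) = 2 - a - J²)
M(Q(2), m(-3, 3))² = (2 - (-6 + 3*(-3)) - 1*2²)² = (2 - (-6 - 9) - 1*4)² = (2 - 1*(-15) - 4)² = (2 + 15 - 4)² = 13² = 169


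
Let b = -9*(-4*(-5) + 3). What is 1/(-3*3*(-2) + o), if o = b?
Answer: -1/189 ≈ -0.0052910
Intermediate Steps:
b = -207 (b = -9*(20 + 3) = -9*23 = -207)
o = -207
1/(-3*3*(-2) + o) = 1/(-3*3*(-2) - 207) = 1/(-9*(-2) - 207) = 1/(18 - 207) = 1/(-189) = -1/189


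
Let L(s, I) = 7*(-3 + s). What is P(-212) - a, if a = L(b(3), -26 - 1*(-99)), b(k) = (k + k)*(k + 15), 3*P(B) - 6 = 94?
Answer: -2105/3 ≈ -701.67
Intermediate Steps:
P(B) = 100/3 (P(B) = 2 + (⅓)*94 = 2 + 94/3 = 100/3)
b(k) = 2*k*(15 + k) (b(k) = (2*k)*(15 + k) = 2*k*(15 + k))
L(s, I) = -21 + 7*s
a = 735 (a = -21 + 7*(2*3*(15 + 3)) = -21 + 7*(2*3*18) = -21 + 7*108 = -21 + 756 = 735)
P(-212) - a = 100/3 - 1*735 = 100/3 - 735 = -2105/3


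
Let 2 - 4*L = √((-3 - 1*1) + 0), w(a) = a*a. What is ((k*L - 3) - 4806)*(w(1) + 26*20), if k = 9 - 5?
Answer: -2504447 - 1042*I ≈ -2.5044e+6 - 1042.0*I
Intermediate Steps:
w(a) = a²
k = 4
L = ½ - I/2 (L = ½ - √((-3 - 1*1) + 0)/4 = ½ - √((-3 - 1) + 0)/4 = ½ - √(-4 + 0)/4 = ½ - I/2 ≈ 0.5 - 0.5*I)
((k*L - 3) - 4806)*(w(1) + 26*20) = ((4*(½ - I/2) - 3) - 4806)*(1² + 26*20) = (((2 - 2*I) - 3) - 4806)*(1 + 520) = ((-1 - 2*I) - 4806)*521 = (-4807 - 2*I)*521 = -2504447 - 1042*I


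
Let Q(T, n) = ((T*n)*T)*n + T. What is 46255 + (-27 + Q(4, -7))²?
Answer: 625376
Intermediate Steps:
Q(T, n) = T + T²*n² (Q(T, n) = (n*T²)*n + T = T²*n² + T = T + T²*n²)
46255 + (-27 + Q(4, -7))² = 46255 + (-27 + 4*(1 + 4*(-7)²))² = 46255 + (-27 + 4*(1 + 4*49))² = 46255 + (-27 + 4*(1 + 196))² = 46255 + (-27 + 4*197)² = 46255 + (-27 + 788)² = 46255 + 761² = 46255 + 579121 = 625376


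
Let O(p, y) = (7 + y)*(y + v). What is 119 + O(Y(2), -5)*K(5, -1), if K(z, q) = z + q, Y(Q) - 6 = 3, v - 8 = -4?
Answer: 111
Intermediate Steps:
v = 4 (v = 8 - 4 = 4)
Y(Q) = 9 (Y(Q) = 6 + 3 = 9)
O(p, y) = (4 + y)*(7 + y) (O(p, y) = (7 + y)*(y + 4) = (7 + y)*(4 + y) = (4 + y)*(7 + y))
K(z, q) = q + z
119 + O(Y(2), -5)*K(5, -1) = 119 + (28 + (-5)² + 11*(-5))*(-1 + 5) = 119 + (28 + 25 - 55)*4 = 119 - 2*4 = 119 - 8 = 111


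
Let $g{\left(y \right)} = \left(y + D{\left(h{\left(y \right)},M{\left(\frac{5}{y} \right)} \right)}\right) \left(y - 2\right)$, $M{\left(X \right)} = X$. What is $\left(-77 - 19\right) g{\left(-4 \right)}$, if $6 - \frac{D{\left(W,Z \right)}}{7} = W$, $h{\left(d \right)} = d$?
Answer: $38016$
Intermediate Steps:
$D{\left(W,Z \right)} = 42 - 7 W$
$g{\left(y \right)} = \left(-2 + y\right) \left(42 - 6 y\right)$ ($g{\left(y \right)} = \left(y - \left(-42 + 7 y\right)\right) \left(y - 2\right) = \left(42 - 6 y\right) \left(-2 + y\right) = \left(-2 + y\right) \left(42 - 6 y\right)$)
$\left(-77 - 19\right) g{\left(-4 \right)} = \left(-77 - 19\right) \left(-84 - 6 \left(-4\right)^{2} + 54 \left(-4\right)\right) = - 96 \left(-84 - 96 - 216\right) = \left(-96\right) \left(-396\right) = 38016$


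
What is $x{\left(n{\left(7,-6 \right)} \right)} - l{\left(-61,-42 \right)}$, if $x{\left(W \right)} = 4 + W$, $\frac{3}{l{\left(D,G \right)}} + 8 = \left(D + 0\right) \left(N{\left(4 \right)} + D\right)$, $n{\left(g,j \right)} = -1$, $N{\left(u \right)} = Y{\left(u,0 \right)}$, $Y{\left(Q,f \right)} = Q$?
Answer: $\frac{10404}{3469} \approx 2.9991$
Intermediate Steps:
$N{\left(u \right)} = u$
$l{\left(D,G \right)} = \frac{3}{-8 + D \left(4 + D\right)}$ ($l{\left(D,G \right)} = \frac{3}{-8 + \left(D + 0\right) \left(4 + D\right)} = \frac{3}{-8 + D \left(4 + D\right)}$)
$x{\left(n{\left(7,-6 \right)} \right)} - l{\left(-61,-42 \right)} = \left(4 - 1\right) - \frac{3}{-8 + \left(-61\right)^{2} + 4 \left(-61\right)} = 3 - \frac{3}{-8 + 3721 - 244} = 3 - \frac{3}{3469} = \frac{10404}{3469}$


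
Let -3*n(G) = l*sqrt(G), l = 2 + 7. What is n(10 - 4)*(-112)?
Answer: 336*sqrt(6) ≈ 823.03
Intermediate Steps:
l = 9
n(G) = -3*sqrt(G)
n(10 - 4)*(-112) = -3*sqrt(10 - 4)*(-112) = -3*sqrt(6)*(-112) = 336*sqrt(6)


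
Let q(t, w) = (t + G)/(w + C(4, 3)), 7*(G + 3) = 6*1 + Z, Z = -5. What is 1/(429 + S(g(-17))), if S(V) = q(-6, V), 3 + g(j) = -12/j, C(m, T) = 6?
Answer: 441/188135 ≈ 0.0023441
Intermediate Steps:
G = -20/7 (G = -3 + (6*1 - 5)/7 = -3 + (6 - 5)/7 = -3 + (1/7)*1 = -3 + 1/7 = -20/7 ≈ -2.8571)
q(t, w) = (-20/7 + t)/(6 + w) (q(t, w) = (t - 20/7)/(w + 6) = (-20/7 + t)/(6 + w))
g(j) = -3 - 12/j
S(V) = -62/(7*(6 + V)) (S(V) = (-20/7 - 6)/(6 + V) = -62/7/(6 + V) = -62/(7*(6 + V)))
1/(429 + S(g(-17))) = 1/(429 - 62/(42 + 7*(-3 - 12/(-17)))) = 1/(429 - 62/(42 + 7*(-3 - 12*(-1/17)))) = 1/(429 - 62/(42 + 7*(-3 + 12/17))) = 1/(429 - 62/(42 + 7*(-39/17))) = 1/(429 - 62/(42 - 273/17)) = 1/(429 - 62/441/17) = 1/(429 - 62*17/441) = 1/(429 - 1054/441) = 1/(188135/441) = 441/188135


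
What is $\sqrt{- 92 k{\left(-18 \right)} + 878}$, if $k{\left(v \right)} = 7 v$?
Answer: $\sqrt{12470} \approx 111.67$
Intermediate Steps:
$\sqrt{- 92 k{\left(-18 \right)} + 878} = \sqrt{- 92 \cdot 7 \left(-18\right) + 878} = \sqrt{\left(-92\right) \left(-126\right) + 878} = \sqrt{11592 + 878} = \sqrt{12470}$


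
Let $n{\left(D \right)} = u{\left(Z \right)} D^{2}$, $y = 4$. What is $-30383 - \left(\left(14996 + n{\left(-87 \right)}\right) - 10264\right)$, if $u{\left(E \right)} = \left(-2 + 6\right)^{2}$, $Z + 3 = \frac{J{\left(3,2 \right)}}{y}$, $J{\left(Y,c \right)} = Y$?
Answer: $-156219$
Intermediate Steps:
$Z = - \frac{9}{4}$ ($Z = -3 + \frac{3}{4} = - \frac{9}{4} \approx -2.25$)
$u{\left(E \right)} = 16$ ($u{\left(E \right)} = 4^{2} = 16$)
$n{\left(D \right)} = 16 D^{2}$
$-30383 - \left(\left(14996 + n{\left(-87 \right)}\right) - 10264\right) = -30383 - \left(\left(14996 + 16 \left(-87\right)^{2}\right) - 10264\right) = -30383 - \left(\left(14996 + 16 \cdot 7569\right) - 10264\right) = -30383 - \left(\left(14996 + 121104\right) - 10264\right) = -30383 - \left(136100 - 10264\right) = -30383 - 125836 = -156219$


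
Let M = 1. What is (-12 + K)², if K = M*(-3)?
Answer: 225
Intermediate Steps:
K = -3 (K = 1*(-3) = -3)
(-12 + K)² = (-12 - 3)² = (-15)² = 225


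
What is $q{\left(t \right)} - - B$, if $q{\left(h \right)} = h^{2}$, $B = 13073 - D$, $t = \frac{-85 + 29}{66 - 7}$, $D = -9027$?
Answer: $\frac{76933236}{3481} \approx 22101.0$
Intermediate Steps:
$t = - \frac{56}{59} \approx -0.94915$
$B = 22100$ ($B = 13073 - -9027 = 13073 + 9027 = 22100$)
$q{\left(t \right)} - - B = \left(- \frac{56}{59}\right)^{2} - \left(-1\right) 22100 = \frac{3136}{3481} - -22100 = \frac{3136}{3481} + 22100 = \frac{76933236}{3481}$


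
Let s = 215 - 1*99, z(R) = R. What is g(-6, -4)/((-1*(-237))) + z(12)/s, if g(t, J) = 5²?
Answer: 1436/6873 ≈ 0.20893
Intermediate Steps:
g(t, J) = 25
s = 116 (s = 215 - 99 = 116)
g(-6, -4)/((-1*(-237))) + z(12)/s = 25/((-1*(-237))) + 12/116 = 25/237 + 12*(1/116) = 25*(1/237) + 3/29 = 25/237 + 3/29 = 1436/6873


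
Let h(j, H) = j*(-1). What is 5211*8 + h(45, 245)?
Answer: 41643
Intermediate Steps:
h(j, H) = -j
5211*8 + h(45, 245) = 5211*8 - 1*45 = 41688 - 45 = 41643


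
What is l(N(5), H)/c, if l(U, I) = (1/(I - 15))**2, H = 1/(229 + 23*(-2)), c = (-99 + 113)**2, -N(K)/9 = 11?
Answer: 33489/1475789056 ≈ 2.2692e-5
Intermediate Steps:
N(K) = -99 (N(K) = -9*11 = -99)
c = 196 (c = 14**2 = 196)
H = 1/183 (H = 1/(229 - 46) = 1/183 ≈ 0.0054645)
l(U, I) = (-15 + I)**(-2) (l(U, I) = (1/(-15 + I))**2 = (-15 + I)**(-2))
l(N(5), H)/c = 1/((-15 + 1/183)**2*196) = (1/196)/(-2744/183)**2 = (33489/7529536)*(1/196) = 33489/1475789056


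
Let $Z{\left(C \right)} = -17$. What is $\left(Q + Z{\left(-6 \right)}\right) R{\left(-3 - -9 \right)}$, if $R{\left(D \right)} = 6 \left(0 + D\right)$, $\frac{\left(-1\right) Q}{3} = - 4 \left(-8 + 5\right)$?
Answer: $-1908$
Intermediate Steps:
$Q = -36$ ($Q = - 3 \left(- 4 \left(-8 + 5\right)\right) = - 3 \left(\left(-4\right) \left(-3\right)\right) = \left(-3\right) 12 = -36$)
$R{\left(D \right)} = 6 D$
$\left(Q + Z{\left(-6 \right)}\right) R{\left(-3 - -9 \right)} = \left(-36 - 17\right) 6 \left(-3 - -9\right) = - 53 \cdot 6 \left(-3 + 9\right) = - 53 \cdot 6 \cdot 6 = \left(-53\right) 36 = -1908$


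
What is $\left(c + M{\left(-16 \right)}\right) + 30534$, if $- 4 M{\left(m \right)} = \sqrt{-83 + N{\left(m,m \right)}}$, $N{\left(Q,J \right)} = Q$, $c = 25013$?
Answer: $55547 - \frac{3 i \sqrt{11}}{4} \approx 55547.0 - 2.4875 i$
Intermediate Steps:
$M{\left(m \right)} = - \frac{\sqrt{-83 + m}}{4}$
$\left(c + M{\left(-16 \right)}\right) + 30534 = \left(25013 - \frac{\sqrt{-83 - 16}}{4}\right) + 30534 = \left(25013 - \frac{\sqrt{-99}}{4}\right) + 30534 = \left(25013 - \frac{3 i \sqrt{11}}{4}\right) + 30534 = 55547 - \frac{3 i \sqrt{11}}{4}$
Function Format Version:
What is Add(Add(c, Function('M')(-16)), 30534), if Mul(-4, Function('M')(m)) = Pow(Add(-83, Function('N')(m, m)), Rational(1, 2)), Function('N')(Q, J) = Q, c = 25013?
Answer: Add(55547, Mul(Rational(-3, 4), I, Pow(11, Rational(1, 2)))) ≈ Add(55547., Mul(-2.4875, I))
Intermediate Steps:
Function('M')(m) = Mul(Rational(-1, 4), Pow(Add(-83, m), Rational(1, 2)))
Add(Add(c, Function('M')(-16)), 30534) = Add(Add(25013, Mul(Rational(-1, 4), Pow(Add(-83, -16), Rational(1, 2)))), 30534) = Add(Add(25013, Mul(Rational(-1, 4), Pow(-99, Rational(1, 2)))), 30534) = Add(Add(25013, Mul(Rational(-1, 4), Mul(3, I, Pow(11, Rational(1, 2))))), 30534) = Add(Add(25013, Mul(Rational(-3, 4), I, Pow(11, Rational(1, 2)))), 30534) = Add(55547, Mul(Rational(-3, 4), I, Pow(11, Rational(1, 2))))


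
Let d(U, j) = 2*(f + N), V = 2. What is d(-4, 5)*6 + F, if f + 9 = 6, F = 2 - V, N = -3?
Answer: -72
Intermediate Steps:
F = 0 (F = 2 - 1*2 = 2 - 2 = 0)
f = -3 (f = -9 + 6 = -3)
d(U, j) = -12 (d(U, j) = 2*(-3 - 3) = 2*(-6) = -12)
d(-4, 5)*6 + F = -12*6 + 0 = -72 + 0 = -72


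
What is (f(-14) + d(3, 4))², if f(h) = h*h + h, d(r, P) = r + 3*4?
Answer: 38809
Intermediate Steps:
d(r, P) = 12 + r (d(r, P) = r + 12 = 12 + r)
f(h) = h + h² (f(h) = h² + h = h + h²)
(f(-14) + d(3, 4))² = (-14*(1 - 14) + (12 + 3))² = (-14*(-13) + 15)² = (182 + 15)² = 197² = 38809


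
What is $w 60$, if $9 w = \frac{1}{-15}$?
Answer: $- \frac{4}{9} \approx -0.44444$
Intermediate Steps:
$w = - \frac{1}{135}$ ($w = \frac{1}{9 \left(-15\right)} = \frac{1}{9} \left(- \frac{1}{15}\right) = - \frac{1}{135} \approx -0.0074074$)
$w 60 = \left(- \frac{1}{135}\right) 60 = - \frac{4}{9}$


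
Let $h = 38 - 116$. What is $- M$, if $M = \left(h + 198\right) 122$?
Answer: $-14640$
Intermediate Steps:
$h = -78$ ($h = 38 - 116 = -78$)
$M = 14640$ ($M = \left(-78 + 198\right) 122 = 120 \cdot 122 = 14640$)
$- M = \left(-1\right) 14640 = -14640$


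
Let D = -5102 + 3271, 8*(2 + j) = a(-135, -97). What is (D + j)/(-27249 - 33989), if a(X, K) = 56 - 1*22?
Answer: 7315/244952 ≈ 0.029863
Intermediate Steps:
a(X, K) = 34 (a(X, K) = 56 - 22 = 34)
j = 9/4 (j = -2 + (1/8)*34 = -2 + 17/4 = 9/4 ≈ 2.2500)
D = -1831
(D + j)/(-27249 - 33989) = (-1831 + 9/4)/(-27249 - 33989) = -7315/4/(-61238) = -7315/4*(-1/61238) = 7315/244952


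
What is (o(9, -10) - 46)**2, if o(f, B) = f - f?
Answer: 2116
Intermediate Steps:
o(f, B) = 0
(o(9, -10) - 46)**2 = (0 - 46)**2 = (-46)**2 = 2116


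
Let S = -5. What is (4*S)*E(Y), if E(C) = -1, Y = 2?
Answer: 20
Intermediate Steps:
(4*S)*E(Y) = (4*(-5))*(-1) = -20*(-1) = 20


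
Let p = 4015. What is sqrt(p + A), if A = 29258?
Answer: 3*sqrt(3697) ≈ 182.41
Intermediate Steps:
sqrt(p + A) = sqrt(4015 + 29258) = sqrt(33273) = 3*sqrt(3697)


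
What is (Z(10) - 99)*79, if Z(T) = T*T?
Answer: 79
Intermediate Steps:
Z(T) = T²
(Z(10) - 99)*79 = (10² - 99)*79 = (100 - 99)*79 = 1*79 = 79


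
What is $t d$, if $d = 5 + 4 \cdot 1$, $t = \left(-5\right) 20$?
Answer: $-900$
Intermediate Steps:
$t = -100$
$d = 9$ ($d = 5 + 4 = 9$)
$t d = \left(-100\right) 9 = -900$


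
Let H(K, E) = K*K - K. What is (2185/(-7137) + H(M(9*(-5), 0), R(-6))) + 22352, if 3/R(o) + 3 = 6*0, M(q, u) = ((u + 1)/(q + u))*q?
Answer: 159524039/7137 ≈ 22352.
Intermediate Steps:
M(q, u) = q*(1 + u)/(q + u) (M(q, u) = ((1 + u)/(q + u))*q = q*(1 + u)/(q + u))
R(o) = -1 (R(o) = 3/(-3 + 6*0) = 3/(-3 + 0) = 3/(-3) = 3*(-1/3) = -1)
H(K, E) = K**2 - K
(2185/(-7137) + H(M(9*(-5), 0), R(-6))) + 22352 = (2185/(-7137) + ((9*(-5))*(1 + 0)/(9*(-5) + 0))*(-1 + (9*(-5))*(1 + 0)/(9*(-5) + 0))) + 22352 = (2185*(-1/7137) + (-45*1/(-45 + 0))*(-1 - 45*1/(-45 + 0))) + 22352 = (-2185/7137 + (-45*1/(-45))*(-1 - 45*1/(-45))) + 22352 = (-2185/7137 + (-45*(-1/45)*1)*(-1 - 45*(-1/45)*1)) + 22352 = (-2185/7137 + 1*(-1 + 1)) + 22352 = (-2185/7137 + 1*0) + 22352 = (-2185/7137 + 0) + 22352 = -2185/7137 + 22352 = 159524039/7137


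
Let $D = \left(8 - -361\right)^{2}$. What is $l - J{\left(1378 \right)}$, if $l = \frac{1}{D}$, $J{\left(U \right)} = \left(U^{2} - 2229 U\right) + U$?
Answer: $\frac{159485379301}{136161} \approx 1.1713 \cdot 10^{6}$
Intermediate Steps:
$J{\left(U \right)} = U^{2} - 2228 U$
$D = 136161$ ($D = \left(8 + 361\right)^{2} = 369^{2} = 136161$)
$l = \frac{1}{136161} \approx 7.3442 \cdot 10^{-6}$
$l - J{\left(1378 \right)} = \frac{1}{136161} - 1378 \left(-2228 + 1378\right) = \frac{1}{136161} - 1378 \left(-850\right) = \frac{1}{136161} - -1171300 = \frac{1}{136161} + 1171300 = \frac{159485379301}{136161}$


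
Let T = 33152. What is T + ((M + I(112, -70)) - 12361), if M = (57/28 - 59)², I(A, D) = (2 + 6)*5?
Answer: 18875529/784 ≈ 24076.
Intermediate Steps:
I(A, D) = 40 (I(A, D) = 8*5 = 40)
M = 2544025/784 (M = (57*(1/28) - 59)² = (57/28 - 59)² = (-1595/28)² = 2544025/784 ≈ 3244.9)
T + ((M + I(112, -70)) - 12361) = 33152 + ((2544025/784 + 40) - 12361) = 33152 + (2575385/784 - 12361) = 33152 - 7115639/784 = 18875529/784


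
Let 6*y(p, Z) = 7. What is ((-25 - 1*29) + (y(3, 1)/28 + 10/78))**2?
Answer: 282072025/97344 ≈ 2897.7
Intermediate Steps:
y(p, Z) = 7/6 (y(p, Z) = (1/6)*7 = 7/6)
((-25 - 1*29) + (y(3, 1)/28 + 10/78))**2 = ((-25 - 1*29) + ((7/6)/28 + 10/78))**2 = ((-25 - 29) + ((7/6)*(1/28) + 10*(1/78)))**2 = (-54 + (1/24 + 5/39))**2 = (-54 + 53/312)**2 = (-16795/312)**2 = 282072025/97344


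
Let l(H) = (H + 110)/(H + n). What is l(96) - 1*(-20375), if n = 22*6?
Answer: 2322853/114 ≈ 20376.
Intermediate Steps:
n = 132
l(H) = (110 + H)/(132 + H) (l(H) = (H + 110)/(H + 132) = (110 + H)/(132 + H))
l(96) - 1*(-20375) = (110 + 96)/(132 + 96) - 1*(-20375) = 206/228 + 20375 = (1/228)*206 + 20375 = 103/114 + 20375 = 2322853/114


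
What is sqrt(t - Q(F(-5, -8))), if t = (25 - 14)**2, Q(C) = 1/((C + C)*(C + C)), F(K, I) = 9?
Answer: sqrt(39203)/18 ≈ 11.000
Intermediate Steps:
Q(C) = 1/(4*C**2) (Q(C) = 1/((2*C)*(2*C)) = 1/(4*C**2))
t = 121 (t = 11**2 = 121)
sqrt(t - Q(F(-5, -8))) = sqrt(121 - 1/(4*9**2)) = sqrt(121 - 1/(4*81)) = sqrt(121 - 1*1/324) = sqrt(121 - 1/324) = sqrt(39203/324) = sqrt(39203)/18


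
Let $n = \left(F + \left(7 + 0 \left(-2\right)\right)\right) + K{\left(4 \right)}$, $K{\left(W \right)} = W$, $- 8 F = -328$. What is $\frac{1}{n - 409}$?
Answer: $- \frac{1}{357} \approx -0.0028011$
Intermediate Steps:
$F = 41$ ($F = \left(- \frac{1}{8}\right) \left(-328\right) = 41$)
$n = 52$ ($n = \left(41 + \left(7 + 0 \left(-2\right)\right)\right) + 4 = \left(41 + \left(7 + 0\right)\right) + 4 = \left(41 + 7\right) + 4 = 48 + 4 = 52$)
$\frac{1}{n - 409} = \frac{1}{52 - 409} = \frac{1}{-357} = - \frac{1}{357}$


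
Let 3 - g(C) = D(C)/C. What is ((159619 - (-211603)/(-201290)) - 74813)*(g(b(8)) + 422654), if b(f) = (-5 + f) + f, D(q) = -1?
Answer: 3607460295336738/100645 ≈ 3.5843e+10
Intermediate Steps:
b(f) = -5 + 2*f
g(C) = 3 + 1/C (g(C) = 3 - (-1)/C = 3 + 1/C)
((159619 - (-211603)/(-201290)) - 74813)*(g(b(8)) + 422654) = ((159619 - (-211603)/(-201290)) - 74813)*((3 + 1/(-5 + 2*8)) + 422654) = ((159619 - (-211603)*(-1)/201290) - 74813)*((3 + 1/(-5 + 16)) + 422654) = ((159619 - 1*211603/201290) - 74813)*((3 + 1/11) + 422654) = ((159619 - 211603/201290) - 74813)*((3 + 1/11) + 422654) = (32129496907/201290 - 74813)*(34/11 + 422654) = (17070388137/201290)*(4649228/11) = 3607460295336738/100645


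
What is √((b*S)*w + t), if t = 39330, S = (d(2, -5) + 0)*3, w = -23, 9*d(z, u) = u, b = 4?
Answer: 5*√14214/3 ≈ 198.70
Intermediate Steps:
d(z, u) = u/9
S = -5/3 (S = ((⅑)*(-5) + 0)*3 = (-5/9 + 0)*3 = -5/9*3 = -5/3 ≈ -1.6667)
√((b*S)*w + t) = √((4*(-5/3))*(-23) + 39330) = √(-20/3*(-23) + 39330) = √(460/3 + 39330) = √(118450/3) = 5*√14214/3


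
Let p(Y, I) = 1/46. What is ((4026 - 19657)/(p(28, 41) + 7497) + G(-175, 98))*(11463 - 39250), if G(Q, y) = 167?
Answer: -1580332690765/344863 ≈ -4.5825e+6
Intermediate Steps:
p(Y, I) = 1/46
((4026 - 19657)/(p(28, 41) + 7497) + G(-175, 98))*(11463 - 39250) = ((4026 - 19657)/(1/46 + 7497) + 167)*(11463 - 39250) = (-15631/344863/46 + 167)*(-27787) = (-15631*46/344863 + 167)*(-27787) = (-719026/344863 + 167)*(-27787) = (56873095/344863)*(-27787) = -1580332690765/344863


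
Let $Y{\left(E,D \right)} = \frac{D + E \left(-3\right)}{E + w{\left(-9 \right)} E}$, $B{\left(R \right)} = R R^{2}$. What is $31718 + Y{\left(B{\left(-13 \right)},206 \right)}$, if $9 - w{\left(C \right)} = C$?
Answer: $\frac{1323997677}{41743} \approx 31718.0$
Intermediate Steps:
$w{\left(C \right)} = 9 - C$
$B{\left(R \right)} = R^{3}$
$Y{\left(E,D \right)} = \frac{D - 3 E}{19 E}$ ($Y{\left(E,D \right)} = \frac{D + E \left(-3\right)}{E + \left(9 - -9\right) E} = \frac{D - 3 E}{E + \left(9 + 9\right) E} = \frac{D - 3 E}{E + 18 E} = \frac{D - 3 E}{19 E}$)
$31718 + Y{\left(B{\left(-13 \right)},206 \right)} = 31718 + \frac{206 - 3 \left(-13\right)^{3}}{19 \left(-13\right)^{3}} = 31718 + \frac{206 - -6591}{19 \left(-2197\right)} = 31718 + \frac{1}{19} \left(- \frac{1}{2197}\right) \left(206 + 6591\right) = 31718 + \frac{1}{19} \left(- \frac{1}{2197}\right) 6797 = 31718 - \frac{6797}{41743} = \frac{1323997677}{41743}$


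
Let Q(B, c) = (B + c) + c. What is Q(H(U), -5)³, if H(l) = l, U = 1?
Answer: -729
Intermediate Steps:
Q(B, c) = B + 2*c
Q(H(U), -5)³ = (1 + 2*(-5))³ = (1 - 10)³ = (-9)³ = -729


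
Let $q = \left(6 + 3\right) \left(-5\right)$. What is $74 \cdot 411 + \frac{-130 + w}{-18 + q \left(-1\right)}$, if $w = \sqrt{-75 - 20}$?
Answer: $\frac{821048}{27} + \frac{i \sqrt{95}}{27} \approx 30409.0 + 0.36099 i$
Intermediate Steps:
$q = -45$ ($q = 9 \left(-5\right) = -45$)
$w = i \sqrt{95}$ ($w = \sqrt{-95} = i \sqrt{95} \approx 9.7468 i$)
$74 \cdot 411 + \frac{-130 + w}{-18 + q \left(-1\right)} = 74 \cdot 411 + \frac{-130 + i \sqrt{95}}{-18 - -45} = 30414 + \frac{-130 + i \sqrt{95}}{-18 + 45} = 30414 + \frac{-130 + i \sqrt{95}}{27} = 30414 + \left(-130 + i \sqrt{95}\right) \frac{1}{27} = 30414 - \left(\frac{130}{27} - \frac{i \sqrt{95}}{27}\right) = \frac{821048}{27} + \frac{i \sqrt{95}}{27}$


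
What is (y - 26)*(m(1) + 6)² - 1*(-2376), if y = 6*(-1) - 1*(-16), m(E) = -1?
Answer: 1976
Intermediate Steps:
y = 10 (y = -6 + 16 = 10)
(y - 26)*(m(1) + 6)² - 1*(-2376) = (10 - 26)*(-1 + 6)² - 1*(-2376) = -16*5² + 2376 = -16*25 + 2376 = -400 + 2376 = 1976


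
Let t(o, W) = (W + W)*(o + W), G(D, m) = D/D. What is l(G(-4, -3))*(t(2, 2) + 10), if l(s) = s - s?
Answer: 0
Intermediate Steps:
G(D, m) = 1
t(o, W) = 2*W*(W + o) (t(o, W) = (2*W)*(W + o) = 2*W*(W + o))
l(s) = 0
l(G(-4, -3))*(t(2, 2) + 10) = 0*(2*2*(2 + 2) + 10) = 0*(2*2*4 + 10) = 0*(16 + 10) = 0*26 = 0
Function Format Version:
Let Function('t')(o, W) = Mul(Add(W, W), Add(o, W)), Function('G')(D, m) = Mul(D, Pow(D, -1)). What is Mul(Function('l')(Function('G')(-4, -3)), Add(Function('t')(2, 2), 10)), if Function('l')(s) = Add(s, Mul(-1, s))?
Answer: 0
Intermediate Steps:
Function('G')(D, m) = 1
Function('t')(o, W) = Mul(2, W, Add(W, o)) (Function('t')(o, W) = Mul(Mul(2, W), Add(W, o)) = Mul(2, W, Add(W, o)))
Function('l')(s) = 0
Mul(Function('l')(Function('G')(-4, -3)), Add(Function('t')(2, 2), 10)) = Mul(0, Add(Mul(2, 2, Add(2, 2)), 10)) = Mul(0, Add(Mul(2, 2, 4), 10)) = Mul(0, Add(16, 10)) = Mul(0, 26) = 0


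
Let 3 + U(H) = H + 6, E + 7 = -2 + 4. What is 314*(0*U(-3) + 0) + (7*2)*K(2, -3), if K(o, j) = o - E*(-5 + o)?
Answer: -182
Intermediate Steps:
E = -5 (E = -7 + (-2 + 4) = -7 + 2 = -5)
U(H) = 3 + H (U(H) = -3 + (H + 6) = -3 + (6 + H) = 3 + H)
K(o, j) = -25 + 6*o (K(o, j) = o - (-5)*(-5 + o) = o - (25 - 5*o) = o + (-25 + 5*o) = -25 + 6*o)
314*(0*U(-3) + 0) + (7*2)*K(2, -3) = 314*(0*(3 - 3) + 0) + (7*2)*(-25 + 6*2) = 314*(0*0 + 0) + 14*(-25 + 12) = 314*(0 + 0) + 14*(-13) = 314*0 - 182 = 0 - 182 = -182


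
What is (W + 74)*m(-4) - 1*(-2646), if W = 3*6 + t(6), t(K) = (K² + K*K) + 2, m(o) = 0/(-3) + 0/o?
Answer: 2646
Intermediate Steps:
m(o) = 0 (m(o) = 0*(-⅓) + 0 = 0 + 0 = 0)
t(K) = 2 + 2*K² (t(K) = (K² + K²) + 2 = 2*K² + 2 = 2 + 2*K²)
W = 92 (W = 3*6 + (2 + 2*6²) = 18 + (2 + 2*36) = 18 + (2 + 72) = 18 + 74 = 92)
(W + 74)*m(-4) - 1*(-2646) = (92 + 74)*0 - 1*(-2646) = 166*0 + 2646 = 0 + 2646 = 2646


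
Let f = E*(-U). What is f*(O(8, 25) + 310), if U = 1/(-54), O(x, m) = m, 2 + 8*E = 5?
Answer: 335/144 ≈ 2.3264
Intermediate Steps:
E = 3/8 (E = -¼ + (⅛)*5 = -¼ + 5/8 = 3/8 ≈ 0.37500)
U = -1/54 ≈ -0.018519
f = 1/144 (f = 3*(-1*(-1/54))/8 = (3/8)*(1/54) = 1/144 ≈ 0.0069444)
f*(O(8, 25) + 310) = (25 + 310)/144 = (1/144)*335 = 335/144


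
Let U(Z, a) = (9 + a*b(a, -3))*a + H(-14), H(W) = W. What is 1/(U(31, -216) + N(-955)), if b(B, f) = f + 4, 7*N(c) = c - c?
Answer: 1/44698 ≈ 2.2372e-5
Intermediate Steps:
N(c) = 0 (N(c) = (c - c)/7 = (⅐)*0 = 0)
b(B, f) = 4 + f
U(Z, a) = -14 + a*(9 + a) (U(Z, a) = (9 + a*(4 - 3))*a - 14 = (9 + a*1)*a - 14 = (9 + a)*a - 14 = a*(9 + a) - 14 = -14 + a*(9 + a))
1/(U(31, -216) + N(-955)) = 1/((-14 + (-216)² + 9*(-216)) + 0) = 1/((-14 + 46656 - 1944) + 0) = 1/(44698 + 0) = 1/44698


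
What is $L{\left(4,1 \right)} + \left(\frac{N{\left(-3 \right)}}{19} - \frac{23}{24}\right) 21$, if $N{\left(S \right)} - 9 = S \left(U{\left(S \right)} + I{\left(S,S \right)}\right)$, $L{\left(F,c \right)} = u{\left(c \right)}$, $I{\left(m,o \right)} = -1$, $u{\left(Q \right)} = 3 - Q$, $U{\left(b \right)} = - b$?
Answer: $- \frac{2251}{152} \approx -14.809$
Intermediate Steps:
$L{\left(F,c \right)} = 3 - c$
$N{\left(S \right)} = 9 + S \left(-1 - S\right)$ ($N{\left(S \right)} = 9 + S \left(- S - 1\right) = 9 + S \left(-1 - S\right)$)
$L{\left(4,1 \right)} + \left(\frac{N{\left(-3 \right)}}{19} - \frac{23}{24}\right) 21 = \left(3 - 1\right) + \left(\frac{9 - -3 - \left(-3\right)^{2}}{19} - \frac{23}{24}\right) 21 = \left(3 - 1\right) + \left(\left(9 + 3 - 9\right) \frac{1}{19} - \frac{23}{24}\right) 21 = 2 + \left(\left(9 + 3 - 9\right) \frac{1}{19} - \frac{23}{24}\right) 21 = 2 + \left(3 \cdot \frac{1}{19} - \frac{23}{24}\right) 21 = 2 + \left(\frac{3}{19} - \frac{23}{24}\right) 21 = 2 - \frac{2555}{152} = - \frac{2251}{152}$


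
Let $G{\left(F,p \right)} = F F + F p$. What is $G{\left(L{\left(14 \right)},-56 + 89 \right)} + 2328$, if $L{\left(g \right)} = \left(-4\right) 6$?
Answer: $2112$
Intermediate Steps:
$L{\left(g \right)} = -24$
$G{\left(F,p \right)} = F^{2} + F p$
$G{\left(L{\left(14 \right)},-56 + 89 \right)} + 2328 = - 24 \left(-24 + \left(-56 + 89\right)\right) + 2328 = - 24 \left(-24 + 33\right) + 2328 = \left(-24\right) 9 + 2328 = -216 + 2328 = 2112$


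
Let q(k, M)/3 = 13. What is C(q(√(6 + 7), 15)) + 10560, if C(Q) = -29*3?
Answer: 10473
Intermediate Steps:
q(k, M) = 39 (q(k, M) = 3*13 = 39)
C(Q) = -87
C(q(√(6 + 7), 15)) + 10560 = -87 + 10560 = 10473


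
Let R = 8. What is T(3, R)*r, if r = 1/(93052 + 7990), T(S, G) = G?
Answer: 4/50521 ≈ 7.9175e-5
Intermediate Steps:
r = 1/101042 ≈ 9.8969e-6
T(3, R)*r = 8*(1/101042) = 4/50521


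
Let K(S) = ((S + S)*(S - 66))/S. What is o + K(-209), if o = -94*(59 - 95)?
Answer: 2834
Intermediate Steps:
o = 3384 (o = -94*(-36) = 3384)
K(S) = -132 + 2*S (K(S) = ((2*S)*(-66 + S))/S = (2*S*(-66 + S))/S = -132 + 2*S)
o + K(-209) = 3384 + (-132 + 2*(-209)) = 3384 + (-132 - 418) = 3384 - 550 = 2834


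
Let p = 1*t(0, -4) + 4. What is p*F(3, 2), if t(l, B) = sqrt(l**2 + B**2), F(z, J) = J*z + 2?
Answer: 64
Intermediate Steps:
F(z, J) = 2 + J*z
t(l, B) = sqrt(B**2 + l**2)
p = 8 (p = 1*sqrt((-4)**2 + 0**2) + 4 = 1*sqrt(16 + 0) + 4 = 1*sqrt(16) + 4 = 1*4 + 4 = 4 + 4 = 8)
p*F(3, 2) = 8*(2 + 2*3) = 8*(2 + 6) = 8*8 = 64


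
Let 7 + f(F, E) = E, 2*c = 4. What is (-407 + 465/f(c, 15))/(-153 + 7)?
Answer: 2791/1168 ≈ 2.3896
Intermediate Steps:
c = 2 (c = (½)*4 = 2)
f(F, E) = -7 + E
(-407 + 465/f(c, 15))/(-153 + 7) = (-407 + 465/(-7 + 15))/(-153 + 7) = (-407 + 465/8)/(-146) = (-407 + 465*(⅛))*(-1/146) = (-407 + 465/8)*(-1/146) = -2791/8*(-1/146) = 2791/1168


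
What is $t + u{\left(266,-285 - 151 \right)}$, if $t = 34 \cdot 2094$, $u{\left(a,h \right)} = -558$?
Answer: $70638$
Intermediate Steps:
$t = 71196$
$t + u{\left(266,-285 - 151 \right)} = 71196 - 558 = 70638$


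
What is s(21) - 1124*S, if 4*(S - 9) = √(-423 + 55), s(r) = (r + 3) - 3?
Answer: -10095 - 1124*I*√23 ≈ -10095.0 - 5390.5*I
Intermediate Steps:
s(r) = r (s(r) = (3 + r) - 3 = r)
S = 9 + I*√23 (S = 9 + √(-423 + 55)/4 = 9 + √(-368)/4 = 9 + (4*I*√23)/4 = 9 + I*√23 ≈ 9.0 + 4.7958*I)
s(21) - 1124*S = 21 - 1124*(9 + I*√23) = 21 + (-10116 - 1124*I*√23) = -10095 - 1124*I*√23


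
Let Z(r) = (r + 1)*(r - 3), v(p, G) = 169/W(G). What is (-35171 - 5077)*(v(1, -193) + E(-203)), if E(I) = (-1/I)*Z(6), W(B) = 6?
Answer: -32996652/29 ≈ -1.1378e+6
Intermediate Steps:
v(p, G) = 169/6
Z(r) = (1 + r)*(-3 + r)
E(I) = -21/I (E(I) = (-1/I)*(-3 + 6² - 2*6) = (-1/I)*(-3 + 36 - 12) = -1/I*21 = -21/I)
(-35171 - 5077)*(v(1, -193) + E(-203)) = (-35171 - 5077)*(169/6 - 21/(-203)) = -40248*(169/6 - 21*(-1/203)) = -40248*(169/6 + 3/29) = -40248*4919/174 = -32996652/29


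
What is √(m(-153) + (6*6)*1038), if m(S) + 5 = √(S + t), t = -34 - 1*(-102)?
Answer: √(37363 + I*√85) ≈ 193.3 + 0.024*I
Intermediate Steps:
t = 68 (t = -34 + 102 = 68)
m(S) = -5 + √(68 + S) (m(S) = -5 + √(S + 68) = -5 + √(68 + S))
√(m(-153) + (6*6)*1038) = √((-5 + √(68 - 153)) + (6*6)*1038) = √((-5 + √(-85)) + 36*1038) = √((-5 + I*√85) + 37368) = √(37363 + I*√85)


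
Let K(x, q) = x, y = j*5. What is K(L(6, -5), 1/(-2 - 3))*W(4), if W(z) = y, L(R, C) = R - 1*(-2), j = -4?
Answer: -160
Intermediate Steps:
y = -20 (y = -4*5 = -20)
L(R, C) = 2 + R (L(R, C) = R + 2 = 2 + R)
W(z) = -20
K(L(6, -5), 1/(-2 - 3))*W(4) = (2 + 6)*(-20) = 8*(-20) = -160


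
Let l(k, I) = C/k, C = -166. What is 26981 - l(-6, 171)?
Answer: 80860/3 ≈ 26953.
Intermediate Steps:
l(k, I) = -166/k
26981 - l(-6, 171) = 26981 - (-166)/(-6) = 26981 - (-166)*(-1)/6 = 26981 - 1*83/3 = 26981 - 83/3 = 80860/3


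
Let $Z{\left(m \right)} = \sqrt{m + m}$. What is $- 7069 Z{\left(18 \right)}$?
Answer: $-42414$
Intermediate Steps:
$Z{\left(m \right)} = \sqrt{2} \sqrt{m}$ ($Z{\left(m \right)} = \sqrt{2 m} = \sqrt{2} \sqrt{m}$)
$- 7069 Z{\left(18 \right)} = - 7069 \sqrt{2} \sqrt{18} = - 7069 \sqrt{2} \cdot 3 \sqrt{2} = \left(-7069\right) 6 = -42414$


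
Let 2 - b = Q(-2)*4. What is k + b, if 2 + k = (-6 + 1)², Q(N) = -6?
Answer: 49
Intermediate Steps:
k = 23 (k = -2 + (-6 + 1)² = -2 + (-5)² = -2 + 25 = 23)
b = 26 (b = 2 - (-6)*4 = 2 - 1*(-24) = 2 + 24 = 26)
k + b = 23 + 26 = 49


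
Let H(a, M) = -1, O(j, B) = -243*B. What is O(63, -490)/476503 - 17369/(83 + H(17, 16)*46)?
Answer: -8271975017/17630611 ≈ -469.18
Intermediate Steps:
O(63, -490)/476503 - 17369/(83 + H(17, 16)*46) = -243*(-490)/476503 - 17369/(83 - 1*46) = 119070*(1/476503) - 17369/(83 - 46) = 119070/476503 - 17369/37 = -8271975017/17630611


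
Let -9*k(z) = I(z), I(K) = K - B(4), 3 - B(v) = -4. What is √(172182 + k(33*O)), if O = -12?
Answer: √1550041/3 ≈ 415.00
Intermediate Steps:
B(v) = 7 (B(v) = 3 - 1*(-4) = 3 + 4 = 7)
I(K) = -7 + K (I(K) = K - 1*7 = K - 7 = -7 + K)
k(z) = 7/9 - z/9 (k(z) = -(-7 + z)/9 = 7/9 - z/9)
√(172182 + k(33*O)) = √(172182 + (7/9 - 11*(-12)/3)) = √(172182 + (7/9 - ⅑*(-396))) = √(172182 + (7/9 + 44)) = √(172182 + 403/9) = √(1550041/9) = √1550041/3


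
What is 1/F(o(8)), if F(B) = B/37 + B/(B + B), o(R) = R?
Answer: 74/53 ≈ 1.3962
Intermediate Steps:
F(B) = ½ + B/37 (F(B) = B*(1/37) + B/((2*B)) = B/37 + B*(1/(2*B)) = B/37 + ½ = ½ + B/37)
1/F(o(8)) = 1/(½ + (1/37)*8) = 1/(½ + 8/37) = 1/(53/74) = 74/53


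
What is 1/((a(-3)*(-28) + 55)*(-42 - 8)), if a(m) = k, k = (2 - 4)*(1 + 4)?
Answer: -1/16750 ≈ -5.9702e-5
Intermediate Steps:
k = -10 (k = -2*5 = -10)
a(m) = -10
1/((a(-3)*(-28) + 55)*(-42 - 8)) = 1/((-10*(-28) + 55)*(-42 - 8)) = 1/((280 + 55)*(-50)) = 1/(335*(-50)) = 1/(-16750) = -1/16750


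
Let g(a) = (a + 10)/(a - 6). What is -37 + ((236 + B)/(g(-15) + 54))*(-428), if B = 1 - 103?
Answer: -18605/17 ≈ -1094.4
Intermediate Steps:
g(a) = (10 + a)/(-6 + a)
B = -102
-37 + ((236 + B)/(g(-15) + 54))*(-428) = -37 + ((236 - 102)/((10 - 15)/(-6 - 15) + 54))*(-428) = -37 + (134/(-5/(-21) + 54))*(-428) = -37 + (134/(-1/21*(-5) + 54))*(-428) = -37 + (134/(5/21 + 54))*(-428) = -37 + (134/(1139/21))*(-428) = -37 + (134*(21/1139))*(-428) = -37 + (42/17)*(-428) = -37 - 17976/17 = -18605/17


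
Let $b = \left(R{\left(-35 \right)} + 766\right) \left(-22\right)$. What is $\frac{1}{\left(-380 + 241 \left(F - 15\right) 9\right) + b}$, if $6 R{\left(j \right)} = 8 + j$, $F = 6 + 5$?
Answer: $- \frac{1}{25809} \approx -3.8746 \cdot 10^{-5}$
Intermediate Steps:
$F = 11$
$R{\left(j \right)} = \frac{4}{3} + \frac{j}{6}$ ($R{\left(j \right)} = \frac{8 + j}{6} = \frac{4}{3} + \frac{j}{6}$)
$b = -16753$ ($b = \left(\left(\frac{4}{3} + \frac{1}{6} \left(-35\right)\right) + 766\right) \left(-22\right) = \left(\left(\frac{4}{3} - \frac{35}{6}\right) + 766\right) \left(-22\right) = \left(- \frac{9}{2} + 766\right) \left(-22\right) = \frac{1523}{2} \left(-22\right) = -16753$)
$\frac{1}{\left(-380 + 241 \left(F - 15\right) 9\right) + b} = \frac{1}{\left(-380 + 241 \left(11 - 15\right) 9\right) - 16753} = \frac{1}{\left(-380 + 241 \left(\left(-4\right) 9\right)\right) - 16753} = \frac{1}{\left(-380 + 241 \left(-36\right)\right) - 16753} = \frac{1}{\left(-380 - 8676\right) - 16753} = \frac{1}{-9056 - 16753} = \frac{1}{-25809} = - \frac{1}{25809}$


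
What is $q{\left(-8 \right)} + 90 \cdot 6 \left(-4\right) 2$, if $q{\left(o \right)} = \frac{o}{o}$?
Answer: $-4319$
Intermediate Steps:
$q{\left(o \right)} = 1$
$q{\left(-8 \right)} + 90 \cdot 6 \left(-4\right) 2 = 1 + 90 \cdot 6 \left(-4\right) 2 = 1 + 90 \left(\left(-24\right) 2\right) = 1 + 90 \left(-48\right) = 1 - 4320 = -4319$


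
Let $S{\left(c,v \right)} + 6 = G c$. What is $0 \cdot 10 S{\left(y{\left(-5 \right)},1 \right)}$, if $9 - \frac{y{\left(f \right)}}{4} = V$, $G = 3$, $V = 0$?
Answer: $0$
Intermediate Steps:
$y{\left(f \right)} = 36$ ($y{\left(f \right)} = 36 - 0 = 36 + 0 = 36$)
$S{\left(c,v \right)} = -6 + 3 c$
$0 \cdot 10 S{\left(y{\left(-5 \right)},1 \right)} = 0 \cdot 10 \left(-6 + 3 \cdot 36\right) = 0 \left(-6 + 108\right) = 0 \cdot 102 = 0$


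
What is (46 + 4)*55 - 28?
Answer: 2722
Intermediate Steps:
(46 + 4)*55 - 28 = 50*55 - 28 = 2750 - 28 = 2722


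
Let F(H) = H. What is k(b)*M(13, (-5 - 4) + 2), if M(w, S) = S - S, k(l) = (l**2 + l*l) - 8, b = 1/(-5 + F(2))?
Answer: 0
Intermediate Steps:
b = -1/3 (b = 1/(-5 + 2) = 1/(-3) = -1/3 ≈ -0.33333)
k(l) = -8 + 2*l**2 (k(l) = (l**2 + l**2) - 8 = 2*l**2 - 8 = -8 + 2*l**2)
M(w, S) = 0
k(b)*M(13, (-5 - 4) + 2) = (-8 + 2*(-1/3)**2)*0 = (-8 + 2*(1/9))*0 = (-8 + 2/9)*0 = -70/9*0 = 0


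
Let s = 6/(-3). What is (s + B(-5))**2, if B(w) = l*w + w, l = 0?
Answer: 49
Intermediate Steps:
B(w) = w (B(w) = 0*w + w = 0 + w = w)
s = -2 (s = 6*(-1/3) = -2)
(s + B(-5))**2 = (-2 - 5)**2 = (-7)**2 = 49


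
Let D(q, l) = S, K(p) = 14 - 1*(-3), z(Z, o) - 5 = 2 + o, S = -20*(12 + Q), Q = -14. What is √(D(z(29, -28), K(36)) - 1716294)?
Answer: I*√1716254 ≈ 1310.1*I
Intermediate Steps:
S = 40 (S = -20*(12 - 14) = -20*(-2) = 40)
z(Z, o) = 7 + o (z(Z, o) = 5 + (2 + o) = 7 + o)
K(p) = 17 (K(p) = 14 + 3 = 17)
D(q, l) = 40
√(D(z(29, -28), K(36)) - 1716294) = √(40 - 1716294) = √(-1716254) = I*√1716254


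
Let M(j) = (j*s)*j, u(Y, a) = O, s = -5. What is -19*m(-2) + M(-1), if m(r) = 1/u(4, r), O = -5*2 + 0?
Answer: -31/10 ≈ -3.1000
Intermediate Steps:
O = -10 (O = -10 + 0 = -10)
u(Y, a) = -10
M(j) = -5*j² (M(j) = (j*(-5))*j = (-5*j)*j = -5*j²)
m(r) = -⅒ (m(r) = 1/(-10) = 1*(-⅒) = -⅒)
-19*m(-2) + M(-1) = -19*(-⅒) - 5*(-1)² = 19/10 - 5*1 = 19/10 - 5 = -31/10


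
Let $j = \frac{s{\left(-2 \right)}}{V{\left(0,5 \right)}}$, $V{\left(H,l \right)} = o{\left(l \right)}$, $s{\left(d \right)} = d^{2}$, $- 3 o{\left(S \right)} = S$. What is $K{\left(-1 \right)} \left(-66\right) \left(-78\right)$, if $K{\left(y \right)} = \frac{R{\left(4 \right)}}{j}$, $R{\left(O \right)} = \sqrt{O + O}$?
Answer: $- 4290 \sqrt{2} \approx -6067.0$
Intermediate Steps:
$o{\left(S \right)} = - \frac{S}{3}$
$V{\left(H,l \right)} = - \frac{l}{3}$
$R{\left(O \right)} = \sqrt{2} \sqrt{O}$ ($R{\left(O \right)} = \sqrt{2 O} = \sqrt{2} \sqrt{O}$)
$j = - \frac{12}{5}$ ($j = \frac{\left(-2\right)^{2}}{\left(- \frac{1}{3}\right) 5} = \frac{4}{- \frac{5}{3}} = 4 \left(- \frac{3}{5}\right) = - \frac{12}{5} \approx -2.4$)
$K{\left(y \right)} = - \frac{5 \sqrt{2}}{6}$ ($K{\left(y \right)} = \frac{\sqrt{2} \sqrt{4}}{- \frac{12}{5}} = \sqrt{2} \cdot 2 \left(- \frac{5}{12}\right) = 2 \sqrt{2} \left(- \frac{5}{12}\right) = - \frac{5 \sqrt{2}}{6}$)
$K{\left(-1 \right)} \left(-66\right) \left(-78\right) = - \frac{5 \sqrt{2}}{6} \left(-66\right) \left(-78\right) = 55 \sqrt{2} \left(-78\right) = - 4290 \sqrt{2}$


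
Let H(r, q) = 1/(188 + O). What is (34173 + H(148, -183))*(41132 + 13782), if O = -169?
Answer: 35655001232/19 ≈ 1.8766e+9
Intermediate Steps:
H(r, q) = 1/19 (H(r, q) = 1/(188 - 169) = 1/19)
(34173 + H(148, -183))*(41132 + 13782) = (34173 + 1/19)*(41132 + 13782) = (649288/19)*54914 = 35655001232/19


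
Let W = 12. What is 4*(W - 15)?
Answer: -12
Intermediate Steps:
4*(W - 15) = 4*(12 - 15) = 4*(-3) = -12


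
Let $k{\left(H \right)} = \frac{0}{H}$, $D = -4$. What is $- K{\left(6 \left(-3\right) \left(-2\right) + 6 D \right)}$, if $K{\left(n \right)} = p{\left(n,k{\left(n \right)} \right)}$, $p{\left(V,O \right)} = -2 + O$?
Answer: $2$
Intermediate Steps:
$k{\left(H \right)} = 0$
$K{\left(n \right)} = -2$ ($K{\left(n \right)} = -2 + 0 = -2$)
$- K{\left(6 \left(-3\right) \left(-2\right) + 6 D \right)} = \left(-1\right) \left(-2\right) = 2$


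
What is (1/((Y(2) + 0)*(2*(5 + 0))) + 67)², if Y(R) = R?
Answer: 1798281/400 ≈ 4495.7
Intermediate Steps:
(1/((Y(2) + 0)*(2*(5 + 0))) + 67)² = (1/((2 + 0)*(2*(5 + 0))) + 67)² = (1/(2*(2*5)) + 67)² = (1/(2*10) + 67)² = (1/20 + 67)² = (1341/20)² = 1798281/400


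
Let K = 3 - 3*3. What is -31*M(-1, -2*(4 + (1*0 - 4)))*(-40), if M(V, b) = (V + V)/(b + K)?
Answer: 1240/3 ≈ 413.33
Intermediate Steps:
K = -6 (K = 3 - 9 = -6)
M(V, b) = 2*V/(-6 + b) (M(V, b) = (V + V)/(b - 6) = (2*V)/(-6 + b) = 2*V/(-6 + b))
-31*M(-1, -2*(4 + (1*0 - 4)))*(-40) = -62*(-1)/(-6 - 2*(4 + (1*0 - 4)))*(-40) = -62*(-1)/(-6 - 2*(4 + (0 - 4)))*(-40) = -62*(-1)/(-6 - 2*(4 - 4))*(-40) = -62*(-1)/(-6 - 2*0)*(-40) = -62*(-1)/(-6 + 0)*(-40) = -62*(-1)/(-6)*(-40) = -62*(-1)*(-1)/6*(-40) = -31*⅓*(-40) = -31/3*(-40) = 1240/3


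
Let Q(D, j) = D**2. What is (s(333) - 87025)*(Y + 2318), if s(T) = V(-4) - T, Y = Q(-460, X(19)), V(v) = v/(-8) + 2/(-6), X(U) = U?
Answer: -18687412991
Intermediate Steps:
V(v) = -1/3 - v/8 (V(v) = v*(-1/8) + 2*(-1/6) = -v/8 - 1/3 = -1/3 - v/8)
Y = 211600 (Y = (-460)**2 = 211600)
s(T) = 1/6 - T (s(T) = (-1/3 - 1/8*(-4)) - T = (-1/3 + 1/2) - T = 1/6 - T)
(s(333) - 87025)*(Y + 2318) = ((1/6 - 1*333) - 87025)*(211600 + 2318) = ((1/6 - 333) - 87025)*213918 = (-1997/6 - 87025)*213918 = -524147/6*213918 = -18687412991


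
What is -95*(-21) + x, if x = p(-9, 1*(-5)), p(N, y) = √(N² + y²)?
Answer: 1995 + √106 ≈ 2005.3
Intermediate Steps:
x = √106 (x = √((-9)² + (1*(-5))²) = √(81 + (-5)²) = √(81 + 25) = √106 ≈ 10.296)
-95*(-21) + x = -95*(-21) + √106 = 1995 + √106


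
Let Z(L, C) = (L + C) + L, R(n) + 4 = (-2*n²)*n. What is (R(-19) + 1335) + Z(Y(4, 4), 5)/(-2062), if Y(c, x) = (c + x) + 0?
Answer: 31031017/2062 ≈ 15049.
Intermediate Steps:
R(n) = -4 - 2*n³ (R(n) = -4 + (-2*n²)*n = -4 - 2*n³)
Y(c, x) = c + x
Z(L, C) = C + 2*L (Z(L, C) = (C + L) + L = C + 2*L)
(R(-19) + 1335) + Z(Y(4, 4), 5)/(-2062) = ((-4 - 2*(-19)³) + 1335) + (5 + 2*(4 + 4))/(-2062) = ((-4 - 2*(-6859)) + 1335) + (5 + 2*8)*(-1/2062) = ((-4 + 13718) + 1335) + (5 + 16)*(-1/2062) = (13714 + 1335) + 21*(-1/2062) = 15049 - 21/2062 = 31031017/2062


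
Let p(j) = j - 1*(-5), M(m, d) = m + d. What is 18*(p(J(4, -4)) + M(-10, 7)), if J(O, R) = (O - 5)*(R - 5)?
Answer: 198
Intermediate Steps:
J(O, R) = (-5 + O)*(-5 + R)
M(m, d) = d + m
p(j) = 5 + j (p(j) = j + 5 = 5 + j)
18*(p(J(4, -4)) + M(-10, 7)) = 18*((5 + (25 - 5*4 - 5*(-4) + 4*(-4))) + (7 - 10)) = 18*((5 + (25 - 20 + 20 - 16)) - 3) = 18*((5 + 9) - 3) = 18*(14 - 3) = 18*11 = 198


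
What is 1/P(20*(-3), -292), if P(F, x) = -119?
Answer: -1/119 ≈ -0.0084034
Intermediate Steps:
1/P(20*(-3), -292) = 1/(-119) = -1/119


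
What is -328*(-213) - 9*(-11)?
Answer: 69963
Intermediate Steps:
-328*(-213) - 9*(-11) = 69864 + 99 = 69963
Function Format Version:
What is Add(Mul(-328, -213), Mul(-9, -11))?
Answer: 69963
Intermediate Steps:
Add(Mul(-328, -213), Mul(-9, -11)) = Add(69864, 99) = 69963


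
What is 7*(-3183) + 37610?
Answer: 15329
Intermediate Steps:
7*(-3183) + 37610 = -22281 + 37610 = 15329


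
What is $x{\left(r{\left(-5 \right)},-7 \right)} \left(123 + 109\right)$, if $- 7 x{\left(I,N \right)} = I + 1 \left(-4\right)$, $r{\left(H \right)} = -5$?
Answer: $\frac{2088}{7} \approx 298.29$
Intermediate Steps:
$x{\left(I,N \right)} = \frac{4}{7} - \frac{I}{7}$ ($x{\left(I,N \right)} = - \frac{I + 1 \left(-4\right)}{7} = - \frac{I - 4}{7} = - \frac{-4 + I}{7} = \frac{4}{7} - \frac{I}{7}$)
$x{\left(r{\left(-5 \right)},-7 \right)} \left(123 + 109\right) = \left(\frac{4}{7} - - \frac{5}{7}\right) \left(123 + 109\right) = \left(\frac{4}{7} + \frac{5}{7}\right) 232 = \frac{9}{7} \cdot 232 = \frac{2088}{7}$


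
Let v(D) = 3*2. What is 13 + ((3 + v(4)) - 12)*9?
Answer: -14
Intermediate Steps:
v(D) = 6
13 + ((3 + v(4)) - 12)*9 = 13 + ((3 + 6) - 12)*9 = 13 + (9 - 12)*9 = 13 - 3*9 = 13 - 27 = -14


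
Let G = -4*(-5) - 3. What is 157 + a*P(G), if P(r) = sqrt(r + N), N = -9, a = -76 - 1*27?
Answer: 157 - 206*sqrt(2) ≈ -134.33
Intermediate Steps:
a = -103 (a = -76 - 27 = -103)
G = 17 (G = -1*(-20) - 3 = 20 - 3 = 17)
P(r) = sqrt(-9 + r) (P(r) = sqrt(r - 9) = sqrt(-9 + r))
157 + a*P(G) = 157 - 103*sqrt(-9 + 17) = 157 - 206*sqrt(2)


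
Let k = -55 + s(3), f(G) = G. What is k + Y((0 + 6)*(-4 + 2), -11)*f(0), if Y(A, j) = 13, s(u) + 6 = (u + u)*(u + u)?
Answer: -25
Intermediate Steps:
s(u) = -6 + 4*u**2 (s(u) = -6 + (u + u)*(u + u) = -6 + (2*u)*(2*u) = -6 + 4*u**2)
k = -25 (k = -55 + (-6 + 4*3**2) = -55 + (-6 + 4*9) = -55 + (-6 + 36) = -55 + 30 = -25)
k + Y((0 + 6)*(-4 + 2), -11)*f(0) = -25 + 13*0 = -25 + 0 = -25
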